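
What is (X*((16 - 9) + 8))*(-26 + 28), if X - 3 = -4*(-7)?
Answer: 930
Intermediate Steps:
X = 31 (X = 3 - 4*(-7) = 3 + 28 = 31)
(X*((16 - 9) + 8))*(-26 + 28) = (31*((16 - 9) + 8))*(-26 + 28) = (31*(7 + 8))*2 = (31*15)*2 = 465*2 = 930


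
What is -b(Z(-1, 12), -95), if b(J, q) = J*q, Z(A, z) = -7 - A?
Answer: -570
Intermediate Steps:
-b(Z(-1, 12), -95) = -(-7 - 1*(-1))*(-95) = -(-7 + 1)*(-95) = -(-6)*(-95) = -1*570 = -570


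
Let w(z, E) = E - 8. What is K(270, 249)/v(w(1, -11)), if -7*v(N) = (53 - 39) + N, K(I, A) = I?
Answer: 378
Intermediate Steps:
w(z, E) = -8 + E
v(N) = -2 - N/7 (v(N) = -((53 - 39) + N)/7 = -(14 + N)/7 = -2 - N/7)
K(270, 249)/v(w(1, -11)) = 270/(-2 - (-8 - 11)/7) = 270/(-2 - ⅐*(-19)) = 270/(-2 + 19/7) = 270/(5/7) = 270*(7/5) = 378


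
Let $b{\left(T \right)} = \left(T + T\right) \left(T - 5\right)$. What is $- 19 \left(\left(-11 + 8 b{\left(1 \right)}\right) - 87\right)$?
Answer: $3078$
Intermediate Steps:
$b{\left(T \right)} = 2 T \left(-5 + T\right)$
$- 19 \left(\left(-11 + 8 b{\left(1 \right)}\right) - 87\right) = - 19 \left(\left(-11 + 8 \cdot 2 \cdot 1 \left(-5 + 1\right)\right) - 87\right) = - 19 \left(\left(-11 + 8 \cdot 2 \cdot 1 \left(-4\right)\right) - 87\right) = - 19 \left(\left(-11 + 8 \left(-8\right)\right) - 87\right) = - 19 \left(\left(-11 - 64\right) - 87\right) = - 19 \left(-75 - 87\right) = \left(-19\right) \left(-162\right) = 3078$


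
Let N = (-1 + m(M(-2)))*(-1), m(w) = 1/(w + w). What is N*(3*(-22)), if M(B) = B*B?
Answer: -231/4 ≈ -57.750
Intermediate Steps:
M(B) = B**2
m(w) = 1/(2*w)
N = 7/8 (N = (-1 + 1/(2*((-2)**2)))*(-1) = (-1 + (1/2)/4)*(-1) = (-1 + (1/2)*(1/4))*(-1) = (-1 + 1/8)*(-1) = -7/8*(-1) = 7/8 ≈ 0.87500)
N*(3*(-22)) = 7*(3*(-22))/8 = (7/8)*(-66) = -231/4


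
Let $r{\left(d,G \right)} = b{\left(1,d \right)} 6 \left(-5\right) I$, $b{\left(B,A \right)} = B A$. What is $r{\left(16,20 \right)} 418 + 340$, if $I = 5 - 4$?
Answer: $-200300$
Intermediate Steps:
$I = 1$
$b{\left(B,A \right)} = A B$
$r{\left(d,G \right)} = - 30 d$ ($r{\left(d,G \right)} = d 1 \cdot 6 \left(-5\right) 1 = d \left(\left(-30\right) 1\right) = d \left(-30\right) = - 30 d$)
$r{\left(16,20 \right)} 418 + 340 = \left(-30\right) 16 \cdot 418 + 340 = \left(-480\right) 418 + 340 = -200640 + 340 = -200300$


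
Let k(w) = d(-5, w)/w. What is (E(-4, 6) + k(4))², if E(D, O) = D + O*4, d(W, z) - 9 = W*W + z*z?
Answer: 4225/4 ≈ 1056.3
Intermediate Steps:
d(W, z) = 9 + W² + z² (d(W, z) = 9 + (W*W + z*z) = 9 + (W² + z²) = 9 + W² + z²)
k(w) = (34 + w²)/w (k(w) = (9 + (-5)² + w²)/w = (9 + 25 + w²)/w = (34 + w²)/w)
E(D, O) = D + 4*O
(E(-4, 6) + k(4))² = ((-4 + 4*6) + (4 + 34/4))² = ((-4 + 24) + (4 + 34*(¼)))² = (20 + (4 + 17/2))² = (20 + 25/2)² = (65/2)² = 4225/4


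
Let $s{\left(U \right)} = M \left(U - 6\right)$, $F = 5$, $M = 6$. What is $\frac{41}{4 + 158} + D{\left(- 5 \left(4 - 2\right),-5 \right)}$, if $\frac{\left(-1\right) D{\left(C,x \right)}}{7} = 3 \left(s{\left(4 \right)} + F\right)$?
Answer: $\frac{23855}{162} \approx 147.25$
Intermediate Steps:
$s{\left(U \right)} = -36 + 6 U$ ($s{\left(U \right)} = 6 \left(U - 6\right) = 6 \left(-6 + U\right) = -36 + 6 U$)
$D{\left(C,x \right)} = 147$ ($D{\left(C,x \right)} = - 7 \cdot 3 \left(\left(-36 + 6 \cdot 4\right) + 5\right) = - 7 \cdot 3 \left(\left(-36 + 24\right) + 5\right) = - 7 \cdot 3 \left(-12 + 5\right) = - 7 \cdot 3 \left(-7\right) = \left(-7\right) \left(-21\right) = 147$)
$\frac{41}{4 + 158} + D{\left(- 5 \left(4 - 2\right),-5 \right)} = \frac{41}{4 + 158} + 147 = \frac{41}{162} + 147 = \frac{23855}{162}$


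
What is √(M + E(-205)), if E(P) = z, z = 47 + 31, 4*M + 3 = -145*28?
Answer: 11*I*√31/2 ≈ 30.623*I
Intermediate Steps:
M = -4063/4 (M = -¾ + (-145*28)/4 = -¾ + (¼)*(-4060) = -¾ - 1015 = -4063/4 ≈ -1015.8)
z = 78
E(P) = 78
√(M + E(-205)) = √(-4063/4 + 78) = √(-3751/4) = 11*I*√31/2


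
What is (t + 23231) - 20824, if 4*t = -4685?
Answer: 4943/4 ≈ 1235.8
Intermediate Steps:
t = -4685/4 (t = (1/4)*(-4685) = -4685/4 ≈ -1171.3)
(t + 23231) - 20824 = (-4685/4 + 23231) - 20824 = 88239/4 - 20824 = 4943/4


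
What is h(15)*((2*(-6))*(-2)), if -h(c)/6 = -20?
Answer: 2880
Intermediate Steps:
h(c) = 120 (h(c) = -6*(-20) = 120)
h(15)*((2*(-6))*(-2)) = 120*((2*(-6))*(-2)) = 120*(-12*(-2)) = 120*24 = 2880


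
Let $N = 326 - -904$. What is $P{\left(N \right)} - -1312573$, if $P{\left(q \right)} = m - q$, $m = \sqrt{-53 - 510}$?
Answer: $1311343 + i \sqrt{563} \approx 1.3113 \cdot 10^{6} + 23.728 i$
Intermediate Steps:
$m = i \sqrt{563}$ ($m = \sqrt{-563} = i \sqrt{563} \approx 23.728 i$)
$N = 1230$ ($N = 326 + 904 = 1230$)
$P{\left(q \right)} = - q + i \sqrt{563}$ ($P{\left(q \right)} = i \sqrt{563} - q = - q + i \sqrt{563}$)
$P{\left(N \right)} - -1312573 = \left(\left(-1\right) 1230 + i \sqrt{563}\right) - -1312573 = \left(-1230 + i \sqrt{563}\right) + 1312573 = 1311343 + i \sqrt{563}$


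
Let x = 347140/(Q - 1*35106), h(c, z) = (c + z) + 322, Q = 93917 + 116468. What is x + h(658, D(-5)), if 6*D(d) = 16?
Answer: 517763912/525837 ≈ 984.65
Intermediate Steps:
D(d) = 8/3 (D(d) = (1/6)*16 = 8/3)
Q = 210385
h(c, z) = 322 + c + z
x = 347140/175279 (x = 347140/(210385 - 1*35106) = 347140/(210385 - 35106) = 347140/175279 ≈ 1.9805)
x + h(658, D(-5)) = 347140/175279 + (322 + 658 + 8/3) = 347140/175279 + 2948/3 = 517763912/525837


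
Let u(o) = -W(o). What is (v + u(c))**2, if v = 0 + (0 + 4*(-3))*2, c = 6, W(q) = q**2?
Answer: 3600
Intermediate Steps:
u(o) = -o**2
v = -24 (v = 0 + (0 - 12)*2 = 0 - 12*2 = 0 - 24 = -24)
(v + u(c))**2 = (-24 - 1*6**2)**2 = (-24 - 1*36)**2 = (-24 - 36)**2 = (-60)**2 = 3600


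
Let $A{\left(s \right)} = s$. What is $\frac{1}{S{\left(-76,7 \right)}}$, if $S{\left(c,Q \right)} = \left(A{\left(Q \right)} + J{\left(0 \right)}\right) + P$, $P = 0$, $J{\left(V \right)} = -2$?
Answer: $\frac{1}{5} \approx 0.2$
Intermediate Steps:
$S{\left(c,Q \right)} = -2 + Q$ ($S{\left(c,Q \right)} = \left(Q - 2\right) + 0 = \left(-2 + Q\right) + 0 = -2 + Q$)
$\frac{1}{S{\left(-76,7 \right)}} = \frac{1}{-2 + 7} = \frac{1}{5}$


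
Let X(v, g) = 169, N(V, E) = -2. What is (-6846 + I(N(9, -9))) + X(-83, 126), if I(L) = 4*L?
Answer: -6685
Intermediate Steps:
(-6846 + I(N(9, -9))) + X(-83, 126) = (-6846 + 4*(-2)) + 169 = (-6846 - 8) + 169 = -6854 + 169 = -6685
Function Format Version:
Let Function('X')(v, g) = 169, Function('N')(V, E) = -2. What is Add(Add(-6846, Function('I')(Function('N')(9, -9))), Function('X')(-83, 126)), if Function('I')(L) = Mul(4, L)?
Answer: -6685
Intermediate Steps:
Add(Add(-6846, Function('I')(Function('N')(9, -9))), Function('X')(-83, 126)) = Add(Add(-6846, Mul(4, -2)), 169) = Add(Add(-6846, -8), 169) = Add(-6854, 169) = -6685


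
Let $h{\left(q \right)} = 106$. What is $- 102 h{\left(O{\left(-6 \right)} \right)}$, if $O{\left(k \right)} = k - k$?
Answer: $-10812$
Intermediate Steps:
$O{\left(k \right)} = 0$
$- 102 h{\left(O{\left(-6 \right)} \right)} = \left(-102\right) 106 = -10812$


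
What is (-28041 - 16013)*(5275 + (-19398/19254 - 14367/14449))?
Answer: -10770862416543570/46366841 ≈ -2.3230e+8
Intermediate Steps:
(-28041 - 16013)*(5275 + (-19398/19254 - 14367/14449)) = -44054*(5275 + (-19398*1/19254 - 14367*1/14449)) = -44054*(5275 + (-3233/3209 - 14367/14449)) = -44054*(5275 - 92817320/46366841) = -44054*244492268955/46366841 = -10770862416543570/46366841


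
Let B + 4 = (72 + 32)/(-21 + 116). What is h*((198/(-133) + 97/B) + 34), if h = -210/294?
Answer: 160855/256956 ≈ 0.62600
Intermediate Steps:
h = -5/7 (h = -210*1/294 = -5/7 ≈ -0.71429)
B = -276/95 (B = -4 + (72 + 32)/(-21 + 116) = -4 + 104/95 = -276/95 ≈ -2.9053)
h*((198/(-133) + 97/B) + 34) = -5*((198/(-133) + 97/(-276/95)) + 34)/7 = -5*((198*(-1/133) + 97*(-95/276)) + 34)/7 = -5*((-198/133 - 9215/276) + 34)/7 = -5*(-1280243/36708 + 34)/7 = -5/7*(-32171/36708) = 160855/256956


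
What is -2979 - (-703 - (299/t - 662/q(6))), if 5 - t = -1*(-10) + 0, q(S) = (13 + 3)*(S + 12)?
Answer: -1683431/720 ≈ -2338.1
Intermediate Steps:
q(S) = 192 + 16*S (q(S) = 16*(12 + S) = 192 + 16*S)
t = -5 (t = 5 - (-1*(-10) + 0) = 5 - (10 + 0) = 5 - 1*10 = 5 - 10 = -5)
-2979 - (-703 - (299/t - 662/q(6))) = -2979 - (-703 - (299/(-5) - 662/(192 + 16*6))) = -2979 - (-703 - (299*(-⅕) - 662/(192 + 96))) = -2979 - (-703 - (-299/5 - 662/288)) = -2979 - (-703 - (-299/5 - 662*1/288)) = -2979 - (-703 - (-299/5 - 331/144)) = -2979 - (-703 - 1*(-44711/720)) = -2979 - (-703 + 44711/720) = -2979 - 1*(-461449/720) = -2979 + 461449/720 = -1683431/720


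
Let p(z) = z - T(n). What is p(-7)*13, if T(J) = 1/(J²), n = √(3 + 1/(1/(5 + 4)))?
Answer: -1105/12 ≈ -92.083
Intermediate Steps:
n = 2*√3 (n = √(3 + 1/(1/9)) = √(3 + 1/(⅑)) = √(3 + 9) = √12 = 2*√3 ≈ 3.4641)
T(J) = J⁻²
p(z) = -1/12 + z (p(z) = z - 1/(2*√3)² = z - 1*1/12 = z - 1/12 = -1/12 + z)
p(-7)*13 = (-1/12 - 7)*13 = -85/12*13 = -1105/12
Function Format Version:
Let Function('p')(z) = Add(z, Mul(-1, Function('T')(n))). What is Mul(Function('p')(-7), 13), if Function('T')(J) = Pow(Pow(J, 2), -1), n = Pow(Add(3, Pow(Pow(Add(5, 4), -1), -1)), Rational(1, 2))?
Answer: Rational(-1105, 12) ≈ -92.083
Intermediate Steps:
n = Mul(2, Pow(3, Rational(1, 2))) (n = Pow(Add(3, Pow(Pow(9, -1), -1)), Rational(1, 2)) = Pow(Add(3, Pow(Rational(1, 9), -1)), Rational(1, 2)) = Pow(Add(3, 9), Rational(1, 2)) = Pow(12, Rational(1, 2)) = Mul(2, Pow(3, Rational(1, 2))) ≈ 3.4641)
Function('T')(J) = Pow(J, -2)
Function('p')(z) = Add(Rational(-1, 12), z) (Function('p')(z) = Add(z, Mul(-1, Pow(Mul(2, Pow(3, Rational(1, 2))), -2))) = Add(z, Mul(-1, Rational(1, 12))) = Add(z, Rational(-1, 12)) = Add(Rational(-1, 12), z))
Mul(Function('p')(-7), 13) = Mul(Add(Rational(-1, 12), -7), 13) = Mul(Rational(-85, 12), 13) = Rational(-1105, 12)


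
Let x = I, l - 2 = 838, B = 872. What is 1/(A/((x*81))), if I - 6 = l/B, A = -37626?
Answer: -20493/1367078 ≈ -0.014990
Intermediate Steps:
l = 840 (l = 2 + 838 = 840)
I = 759/109 (I = 6 + 840/872 = 6 + 840*(1/872) = 6 + 105/109 = 759/109 ≈ 6.9633)
x = 759/109 ≈ 6.9633
1/(A/((x*81))) = 1/(-37626/((759/109)*81)) = 1/(-37626/61479/109) = 1/(-37626*109/61479) = 1/(-1367078/20493) = -20493/1367078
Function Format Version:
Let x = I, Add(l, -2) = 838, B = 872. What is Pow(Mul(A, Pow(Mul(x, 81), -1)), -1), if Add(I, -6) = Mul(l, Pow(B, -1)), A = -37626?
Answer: Rational(-20493, 1367078) ≈ -0.014990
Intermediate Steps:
l = 840 (l = Add(2, 838) = 840)
I = Rational(759, 109) (I = Add(6, Mul(840, Pow(872, -1))) = Add(6, Mul(840, Rational(1, 872))) = Add(6, Rational(105, 109)) = Rational(759, 109) ≈ 6.9633)
x = Rational(759, 109) ≈ 6.9633
Pow(Mul(A, Pow(Mul(x, 81), -1)), -1) = Pow(Mul(-37626, Pow(Mul(Rational(759, 109), 81), -1)), -1) = Pow(Mul(-37626, Pow(Rational(61479, 109), -1)), -1) = Pow(Mul(-37626, Rational(109, 61479)), -1) = Pow(Rational(-1367078, 20493), -1) = Rational(-20493, 1367078)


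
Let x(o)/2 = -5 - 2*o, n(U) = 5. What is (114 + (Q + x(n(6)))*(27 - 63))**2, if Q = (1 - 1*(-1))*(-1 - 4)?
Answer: 2414916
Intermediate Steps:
x(o) = -10 - 4*o (x(o) = 2*(-5 - 2*o) = -10 - 4*o)
Q = -10 (Q = (1 + 1)*(-5) = 2*(-5) = -10)
(114 + (Q + x(n(6)))*(27 - 63))**2 = (114 + (-10 + (-10 - 4*5))*(27 - 63))**2 = (114 + (-10 + (-10 - 20))*(-36))**2 = (114 + (-10 - 30)*(-36))**2 = (114 - 40*(-36))**2 = (114 + 1440)**2 = 1554**2 = 2414916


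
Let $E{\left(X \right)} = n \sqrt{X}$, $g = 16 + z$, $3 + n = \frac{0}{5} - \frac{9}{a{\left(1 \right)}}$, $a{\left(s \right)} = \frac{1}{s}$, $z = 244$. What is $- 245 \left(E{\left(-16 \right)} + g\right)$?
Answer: $-63700 + 11760 i \approx -63700.0 + 11760.0 i$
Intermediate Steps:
$n = -12$ ($n = -3 + \left(\frac{0}{5} - \frac{9}{1^{-1}}\right) = -3 + \left(0 \cdot \frac{1}{5} - \frac{9}{1}\right) = -3 + \left(0 - 9\right) = -3 - 9 = -12$)
$g = 260$ ($g = 16 + 244 = 260$)
$E{\left(X \right)} = - 12 \sqrt{X}$
$- 245 \left(E{\left(-16 \right)} + g\right) = - 245 \left(- 12 \sqrt{-16} + 260\right) = - 245 \left(- 12 \cdot 4 i + 260\right) = - 245 \left(- 48 i + 260\right) = - 245 \left(260 - 48 i\right) = -63700 + 11760 i$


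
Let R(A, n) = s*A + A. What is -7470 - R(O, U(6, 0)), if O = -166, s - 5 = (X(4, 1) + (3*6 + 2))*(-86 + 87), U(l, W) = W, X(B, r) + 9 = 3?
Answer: -4150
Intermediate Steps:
X(B, r) = -6 (X(B, r) = -9 + 3 = -6)
s = 19 (s = 5 + (-6 + (3*6 + 2))*(-86 + 87) = 5 + (-6 + (18 + 2))*1 = 5 + (-6 + 20)*1 = 5 + 14*1 = 5 + 14 = 19)
R(A, n) = 20*A (R(A, n) = 19*A + A = 20*A)
-7470 - R(O, U(6, 0)) = -7470 - 20*(-166) = -7470 - 1*(-3320) = -7470 + 3320 = -4150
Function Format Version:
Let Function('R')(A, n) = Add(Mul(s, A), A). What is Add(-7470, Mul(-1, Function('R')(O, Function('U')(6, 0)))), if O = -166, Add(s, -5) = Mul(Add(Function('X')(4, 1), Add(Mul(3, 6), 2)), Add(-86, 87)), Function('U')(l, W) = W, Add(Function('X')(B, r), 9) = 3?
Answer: -4150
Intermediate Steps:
Function('X')(B, r) = -6 (Function('X')(B, r) = Add(-9, 3) = -6)
s = 19 (s = Add(5, Mul(Add(-6, Add(Mul(3, 6), 2)), Add(-86, 87))) = Add(5, Mul(Add(-6, Add(18, 2)), 1)) = Add(5, Mul(Add(-6, 20), 1)) = Add(5, Mul(14, 1)) = Add(5, 14) = 19)
Function('R')(A, n) = Mul(20, A) (Function('R')(A, n) = Add(Mul(19, A), A) = Mul(20, A))
Add(-7470, Mul(-1, Function('R')(O, Function('U')(6, 0)))) = Add(-7470, Mul(-1, Mul(20, -166))) = Add(-7470, Mul(-1, -3320)) = Add(-7470, 3320) = -4150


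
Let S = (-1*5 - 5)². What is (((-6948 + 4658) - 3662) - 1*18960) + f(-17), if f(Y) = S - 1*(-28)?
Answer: -24784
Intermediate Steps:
S = 100 (S = (-5 - 5)² = (-10)² = 100)
f(Y) = 128 (f(Y) = 100 - 1*(-28) = 100 + 28 = 128)
(((-6948 + 4658) - 3662) - 1*18960) + f(-17) = (((-6948 + 4658) - 3662) - 1*18960) + 128 = ((-2290 - 3662) - 18960) + 128 = (-5952 - 18960) + 128 = -24912 + 128 = -24784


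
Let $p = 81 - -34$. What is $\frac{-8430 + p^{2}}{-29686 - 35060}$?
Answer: $- \frac{4795}{64746} \approx -0.074059$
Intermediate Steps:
$p = 115$ ($p = 81 + 34 = 115$)
$\frac{-8430 + p^{2}}{-29686 - 35060} = \frac{-8430 + 115^{2}}{-29686 - 35060} = \frac{-8430 + 13225}{-64746} = 4795 \left(- \frac{1}{64746}\right) = - \frac{4795}{64746}$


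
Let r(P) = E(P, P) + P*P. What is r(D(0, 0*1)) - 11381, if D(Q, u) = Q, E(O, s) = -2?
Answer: -11383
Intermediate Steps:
r(P) = -2 + P**2 (r(P) = -2 + P*P = -2 + P**2)
r(D(0, 0*1)) - 11381 = (-2 + 0**2) - 11381 = (-2 + 0) - 11381 = -2 - 11381 = -11383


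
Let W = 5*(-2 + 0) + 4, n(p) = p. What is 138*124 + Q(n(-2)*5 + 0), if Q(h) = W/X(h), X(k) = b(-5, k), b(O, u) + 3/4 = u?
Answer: 735840/43 ≈ 17113.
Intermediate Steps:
b(O, u) = -¾ + u
X(k) = -¾ + k
W = -6 (W = 5*(-2) + 4 = -10 + 4 = -6)
Q(h) = -6/(-¾ + h)
138*124 + Q(n(-2)*5 + 0) = 138*124 - 24/(-3 + 4*(-2*5 + 0)) = 17112 - 24/(-3 + 4*(-10 + 0)) = 17112 - 24/(-3 + 4*(-10)) = 17112 - 24/(-3 - 40) = 17112 - 24/(-43) = 17112 - 24*(-1/43) = 17112 + 24/43 = 735840/43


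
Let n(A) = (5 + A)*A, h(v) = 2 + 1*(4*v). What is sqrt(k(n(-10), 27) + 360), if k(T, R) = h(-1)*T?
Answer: 2*sqrt(65) ≈ 16.125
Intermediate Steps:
h(v) = 2 + 4*v
n(A) = A*(5 + A)
k(T, R) = -2*T (k(T, R) = (2 + 4*(-1))*T = (2 - 4)*T = -2*T)
sqrt(k(n(-10), 27) + 360) = sqrt(-(-20)*(5 - 10) + 360) = sqrt(-(-20)*(-5) + 360) = sqrt(-2*50 + 360) = sqrt(-100 + 360) = sqrt(260) = 2*sqrt(65)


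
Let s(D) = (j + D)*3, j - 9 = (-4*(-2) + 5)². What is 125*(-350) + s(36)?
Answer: -43108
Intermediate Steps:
j = 178 (j = 9 + (-4*(-2) + 5)² = 9 + (8 + 5)² = 9 + 13² = 9 + 169 = 178)
s(D) = 534 + 3*D (s(D) = (178 + D)*3 = 534 + 3*D)
125*(-350) + s(36) = 125*(-350) + (534 + 3*36) = -43750 + (534 + 108) = -43750 + 642 = -43108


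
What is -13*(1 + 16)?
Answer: -221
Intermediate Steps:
-13*(1 + 16) = -13*17 = -221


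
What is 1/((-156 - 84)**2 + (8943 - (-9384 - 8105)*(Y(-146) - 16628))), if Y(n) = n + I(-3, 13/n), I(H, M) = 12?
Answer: -1/293084075 ≈ -3.4120e-9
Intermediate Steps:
Y(n) = 12 + n (Y(n) = n + 12 = 12 + n)
1/((-156 - 84)**2 + (8943 - (-9384 - 8105)*(Y(-146) - 16628))) = 1/((-156 - 84)**2 + (8943 - (-9384 - 8105)*((12 - 146) - 16628))) = 1/((-240)**2 + (8943 - (-17489)*(-134 - 16628))) = 1/(57600 + (8943 - (-17489)*(-16762))) = 1/(57600 + (8943 - 1*293150618)) = 1/(57600 + (8943 - 293150618)) = 1/(57600 - 293141675) = 1/(-293084075) = -1/293084075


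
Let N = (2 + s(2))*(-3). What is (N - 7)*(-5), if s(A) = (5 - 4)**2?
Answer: 80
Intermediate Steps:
s(A) = 1 (s(A) = 1**2 = 1)
N = -9 (N = (2 + 1)*(-3) = 3*(-3) = -9)
(N - 7)*(-5) = (-9 - 7)*(-5) = -16*(-5) = 80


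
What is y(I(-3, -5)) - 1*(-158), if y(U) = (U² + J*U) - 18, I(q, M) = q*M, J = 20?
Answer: 665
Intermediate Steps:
I(q, M) = M*q
y(U) = -18 + U² + 20*U (y(U) = (U² + 20*U) - 18 = -18 + U² + 20*U)
y(I(-3, -5)) - 1*(-158) = (-18 + (-5*(-3))² + 20*(-5*(-3))) - 1*(-158) = (-18 + 15² + 20*15) + 158 = (-18 + 225 + 300) + 158 = 507 + 158 = 665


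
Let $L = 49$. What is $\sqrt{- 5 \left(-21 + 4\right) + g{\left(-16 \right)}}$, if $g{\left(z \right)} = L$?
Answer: $\sqrt{134} \approx 11.576$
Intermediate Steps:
$g{\left(z \right)} = 49$
$\sqrt{- 5 \left(-21 + 4\right) + g{\left(-16 \right)}} = \sqrt{- 5 \left(-21 + 4\right) + 49} = \sqrt{\left(-5\right) \left(-17\right) + 49} = \sqrt{85 + 49} = \sqrt{134}$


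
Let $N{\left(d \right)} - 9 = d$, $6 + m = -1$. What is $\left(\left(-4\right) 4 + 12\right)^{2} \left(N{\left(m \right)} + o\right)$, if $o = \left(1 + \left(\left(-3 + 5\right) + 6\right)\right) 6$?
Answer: $896$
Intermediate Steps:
$m = -7$ ($m = -6 - 1 = -7$)
$o = 54$ ($o = \left(1 + \left(2 + 6\right)\right) 6 = \left(1 + 8\right) 6 = 9 \cdot 6 = 54$)
$N{\left(d \right)} = 9 + d$
$\left(\left(-4\right) 4 + 12\right)^{2} \left(N{\left(m \right)} + o\right) = \left(\left(-4\right) 4 + 12\right)^{2} \left(\left(9 - 7\right) + 54\right) = \left(-16 + 12\right)^{2} \left(2 + 54\right) = \left(-4\right)^{2} \cdot 56 = 16 \cdot 56 = 896$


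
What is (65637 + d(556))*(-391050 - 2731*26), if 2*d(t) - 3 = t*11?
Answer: -31741630004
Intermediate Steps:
d(t) = 3/2 + 11*t/2 (d(t) = 3/2 + (t*11)/2 = 3/2 + (11*t)/2 = 3/2 + 11*t/2)
(65637 + d(556))*(-391050 - 2731*26) = (65637 + (3/2 + (11/2)*556))*(-391050 - 2731*26) = (65637 + (3/2 + 3058))*(-391050 - 71006) = (65637 + 6119/2)*(-462056) = (137393/2)*(-462056) = -31741630004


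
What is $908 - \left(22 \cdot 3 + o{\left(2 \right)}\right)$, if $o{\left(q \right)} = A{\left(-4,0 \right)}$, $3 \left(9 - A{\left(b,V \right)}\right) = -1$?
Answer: $\frac{2498}{3} \approx 832.67$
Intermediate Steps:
$A{\left(b,V \right)} = \frac{28}{3}$ ($A{\left(b,V \right)} = 9 - - \frac{1}{3} = 9 + \frac{1}{3} = \frac{28}{3}$)
$o{\left(q \right)} = \frac{28}{3}$
$908 - \left(22 \cdot 3 + o{\left(2 \right)}\right) = 908 - \left(22 \cdot 3 + \frac{28}{3}\right) = 908 - \left(66 + \frac{28}{3}\right) = 908 - \frac{226}{3} = \frac{2498}{3}$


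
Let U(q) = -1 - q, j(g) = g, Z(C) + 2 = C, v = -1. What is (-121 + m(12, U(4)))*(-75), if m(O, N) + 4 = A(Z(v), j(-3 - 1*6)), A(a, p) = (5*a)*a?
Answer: 6000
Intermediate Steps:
Z(C) = -2 + C
A(a, p) = 5*a**2
m(O, N) = 41 (m(O, N) = -4 + 5*(-2 - 1)**2 = -4 + 5*(-3)**2 = -4 + 5*9 = -4 + 45 = 41)
(-121 + m(12, U(4)))*(-75) = (-121 + 41)*(-75) = -80*(-75) = 6000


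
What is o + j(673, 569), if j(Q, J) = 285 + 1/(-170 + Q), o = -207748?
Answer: -104353888/503 ≈ -2.0746e+5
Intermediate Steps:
o + j(673, 569) = -207748 + (-48449 + 285*673)/(-170 + 673) = -207748 + (-48449 + 191805)/503 = -207748 + (1/503)*143356 = -207748 + 143356/503 = -104353888/503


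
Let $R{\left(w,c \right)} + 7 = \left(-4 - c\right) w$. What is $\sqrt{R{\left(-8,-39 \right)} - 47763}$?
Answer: $155 i \sqrt{2} \approx 219.2 i$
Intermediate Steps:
$R{\left(w,c \right)} = -7 + w \left(-4 - c\right)$ ($R{\left(w,c \right)} = -7 + \left(-4 - c\right) w = -7 + w \left(-4 - c\right)$)
$\sqrt{R{\left(-8,-39 \right)} - 47763} = \sqrt{\left(-7 - -32 - \left(-39\right) \left(-8\right)\right) - 47763} = \sqrt{\left(-7 + 32 - 312\right) - 47763} = \sqrt{-287 - 47763} = \sqrt{-48050} = 155 i \sqrt{2}$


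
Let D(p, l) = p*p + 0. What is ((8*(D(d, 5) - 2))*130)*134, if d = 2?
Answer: 278720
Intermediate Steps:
D(p, l) = p² (D(p, l) = p² + 0 = p²)
((8*(D(d, 5) - 2))*130)*134 = ((8*(2² - 2))*130)*134 = ((8*(4 - 2))*130)*134 = ((8*2)*130)*134 = (16*130)*134 = 2080*134 = 278720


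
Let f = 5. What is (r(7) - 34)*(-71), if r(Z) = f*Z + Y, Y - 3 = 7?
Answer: -781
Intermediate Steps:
Y = 10 (Y = 3 + 7 = 10)
r(Z) = 10 + 5*Z (r(Z) = 5*Z + 10 = 10 + 5*Z)
(r(7) - 34)*(-71) = ((10 + 5*7) - 34)*(-71) = ((10 + 35) - 34)*(-71) = (45 - 34)*(-71) = 11*(-71) = -781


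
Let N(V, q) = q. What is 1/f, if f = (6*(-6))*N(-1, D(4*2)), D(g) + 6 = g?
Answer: -1/72 ≈ -0.013889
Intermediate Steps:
D(g) = -6 + g
f = -72 (f = (6*(-6))*(-6 + 4*2) = -36*(-6 + 8) = -36*2 = -72)
1/f = 1/(-72) = -1/72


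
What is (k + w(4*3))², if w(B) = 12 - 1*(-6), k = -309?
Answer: 84681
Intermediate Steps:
w(B) = 18 (w(B) = 12 + 6 = 18)
(k + w(4*3))² = (-309 + 18)² = (-291)² = 84681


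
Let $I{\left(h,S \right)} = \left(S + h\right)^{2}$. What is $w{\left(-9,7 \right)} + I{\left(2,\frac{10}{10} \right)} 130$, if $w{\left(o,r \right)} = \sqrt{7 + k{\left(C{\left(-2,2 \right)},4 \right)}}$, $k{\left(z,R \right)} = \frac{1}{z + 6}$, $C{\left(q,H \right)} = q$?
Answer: $1170 + \frac{\sqrt{29}}{2} \approx 1172.7$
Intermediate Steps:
$k{\left(z,R \right)} = \frac{1}{6 + z}$
$w{\left(o,r \right)} = \frac{\sqrt{29}}{2}$ ($w{\left(o,r \right)} = \sqrt{7 + \frac{1}{6 - 2}} = \sqrt{7 + \frac{1}{4}} = \sqrt{\frac{29}{4}} = \frac{\sqrt{29}}{2}$)
$w{\left(-9,7 \right)} + I{\left(2,\frac{10}{10} \right)} 130 = \frac{\sqrt{29}}{2} + \left(\frac{10}{10} + 2\right)^{2} \cdot 130 = \frac{\sqrt{29}}{2} + \left(10 \cdot \frac{1}{10} + 2\right)^{2} \cdot 130 = \frac{\sqrt{29}}{2} + \left(1 + 2\right)^{2} \cdot 130 = \frac{\sqrt{29}}{2} + 3^{2} \cdot 130 = \frac{\sqrt{29}}{2} + 9 \cdot 130 = \frac{\sqrt{29}}{2} + 1170 = 1170 + \frac{\sqrt{29}}{2}$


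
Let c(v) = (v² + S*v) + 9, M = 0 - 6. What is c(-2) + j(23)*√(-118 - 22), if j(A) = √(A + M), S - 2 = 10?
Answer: -11 + 2*I*√595 ≈ -11.0 + 48.785*I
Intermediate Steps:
M = -6
S = 12 (S = 2 + 10 = 12)
j(A) = √(-6 + A) (j(A) = √(A - 6) = √(-6 + A))
c(v) = 9 + v² + 12*v (c(v) = (v² + 12*v) + 9 = 9 + v² + 12*v)
c(-2) + j(23)*√(-118 - 22) = (9 + (-2)² + 12*(-2)) + √(-6 + 23)*√(-118 - 22) = (9 + 4 - 24) + √17*√(-140) = -11 + √17*(2*I*√35) = -11 + 2*I*√595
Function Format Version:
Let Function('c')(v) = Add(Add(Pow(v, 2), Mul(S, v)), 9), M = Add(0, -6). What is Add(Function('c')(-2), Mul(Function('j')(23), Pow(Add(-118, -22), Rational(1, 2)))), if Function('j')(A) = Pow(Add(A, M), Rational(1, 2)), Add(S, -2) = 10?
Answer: Add(-11, Mul(2, I, Pow(595, Rational(1, 2)))) ≈ Add(-11.000, Mul(48.785, I))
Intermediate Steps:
M = -6
S = 12 (S = Add(2, 10) = 12)
Function('j')(A) = Pow(Add(-6, A), Rational(1, 2)) (Function('j')(A) = Pow(Add(A, -6), Rational(1, 2)) = Pow(Add(-6, A), Rational(1, 2)))
Function('c')(v) = Add(9, Pow(v, 2), Mul(12, v)) (Function('c')(v) = Add(Add(Pow(v, 2), Mul(12, v)), 9) = Add(9, Pow(v, 2), Mul(12, v)))
Add(Function('c')(-2), Mul(Function('j')(23), Pow(Add(-118, -22), Rational(1, 2)))) = Add(Add(9, Pow(-2, 2), Mul(12, -2)), Mul(Pow(Add(-6, 23), Rational(1, 2)), Pow(Add(-118, -22), Rational(1, 2)))) = Add(Add(9, 4, -24), Mul(Pow(17, Rational(1, 2)), Pow(-140, Rational(1, 2)))) = Add(-11, Mul(Pow(17, Rational(1, 2)), Mul(2, I, Pow(35, Rational(1, 2))))) = Add(-11, Mul(2, I, Pow(595, Rational(1, 2))))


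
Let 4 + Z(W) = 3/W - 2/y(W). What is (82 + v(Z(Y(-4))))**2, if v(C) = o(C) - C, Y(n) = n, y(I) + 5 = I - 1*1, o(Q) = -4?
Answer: 2725801/400 ≈ 6814.5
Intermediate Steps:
y(I) = -6 + I (y(I) = -5 + (I - 1*1) = -5 + (I - 1) = -5 + (-1 + I) = -6 + I)
Z(W) = -4 - 2/(-6 + W) + 3/W (Z(W) = -4 + (3/W - 2/(-6 + W)) = -4 + (-2/(-6 + W) + 3/W) = -4 - 2/(-6 + W) + 3/W)
v(C) = -4 - C
(82 + v(Z(Y(-4))))**2 = (82 + (-4 - (-18 - 4 - 4*(-4)*(-6 - 4))/((-4)*(-6 - 4))))**2 = (82 + (-4 - (-1)*(-18 - 4 - 4*(-4)*(-10))/(4*(-10))))**2 = (82 + (-4 - (-1)*(-1)*(-18 - 4 - 160)/(4*10)))**2 = (82 + (-4 - (-1)*(-1)*(-182)/(4*10)))**2 = (82 + (-4 - 1*(-91/20)))**2 = (82 + (-4 + 91/20))**2 = (82 + 11/20)**2 = (1651/20)**2 = 2725801/400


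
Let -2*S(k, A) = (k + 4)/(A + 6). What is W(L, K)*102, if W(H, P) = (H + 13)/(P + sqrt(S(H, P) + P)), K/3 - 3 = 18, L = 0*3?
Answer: 221697/10366 - 51*sqrt(299805)/10366 ≈ 18.693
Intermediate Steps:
L = 0
K = 63 (K = 9 + 3*18 = 9 + 54 = 63)
S(k, A) = -(4 + k)/(2*(6 + A)) (S(k, A) = -(k + 4)/(2*(A + 6)) = -(4 + k)/(2*(6 + A)))
W(H, P) = (13 + H)/(P + sqrt(P + (-4 - H)/(2*(6 + P)))) (W(H, P) = (H + 13)/(P + sqrt((-4 - H)/(2*(6 + P)) + P)) = (13 + H)/(P + sqrt(P + (-4 - H)/(2*(6 + P)))))
W(L, K)*102 = (2*(13 + 0)/(2*63 + sqrt(2)*sqrt((-4 - 1*0 + 2*63*(6 + 63))/(6 + 63))))*102 = (2*13/(126 + sqrt(2)*sqrt((-4 + 0 + 2*63*69)/69)))*102 = (2*13/(126 + sqrt(2)*sqrt((-4 + 0 + 8694)/69)))*102 = (2*13/(126 + sqrt(2)*sqrt((1/69)*8690)))*102 = (2*13/(126 + sqrt(2)*sqrt(8690/69)))*102 = (2*13/(126 + sqrt(2)*(sqrt(599610)/69)))*102 = (2*13/(126 + 2*sqrt(299805)/69))*102 = (26/(126 + 2*sqrt(299805)/69))*102 = 2652/(126 + 2*sqrt(299805)/69)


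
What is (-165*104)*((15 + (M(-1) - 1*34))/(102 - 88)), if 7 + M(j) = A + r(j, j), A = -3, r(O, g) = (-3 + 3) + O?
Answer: 257400/7 ≈ 36771.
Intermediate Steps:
r(O, g) = O (r(O, g) = 0 + O = O)
M(j) = -10 + j (M(j) = -7 + (-3 + j) = -10 + j)
(-165*104)*((15 + (M(-1) - 1*34))/(102 - 88)) = (-165*104)*((15 + ((-10 - 1) - 1*34))/(102 - 88)) = -17160*(15 + (-11 - 34))/14 = -17160*(15 - 45)/14 = -(-514800)/14 = -17160*(-15/7) = 257400/7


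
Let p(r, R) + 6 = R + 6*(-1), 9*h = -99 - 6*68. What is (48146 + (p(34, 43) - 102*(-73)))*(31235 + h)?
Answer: 1734250976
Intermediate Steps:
h = -169/3 (h = (-99 - 6*68)/9 = (-99 - 408)/9 = (⅑)*(-507) = -169/3 ≈ -56.333)
p(r, R) = -12 + R (p(r, R) = -6 + (R + 6*(-1)) = -6 + (R - 6) = -6 + (-6 + R) = -12 + R)
(48146 + (p(34, 43) - 102*(-73)))*(31235 + h) = (48146 + ((-12 + 43) - 102*(-73)))*(31235 - 169/3) = (48146 + (31 + 7446))*(93536/3) = (48146 + 7477)*(93536/3) = 55623*(93536/3) = 1734250976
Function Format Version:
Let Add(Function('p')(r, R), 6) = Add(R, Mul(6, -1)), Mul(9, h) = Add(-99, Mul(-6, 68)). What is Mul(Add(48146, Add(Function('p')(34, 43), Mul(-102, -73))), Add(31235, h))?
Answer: 1734250976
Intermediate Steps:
h = Rational(-169, 3) (h = Mul(Rational(1, 9), Add(-99, Mul(-6, 68))) = Mul(Rational(1, 9), Add(-99, -408)) = Mul(Rational(1, 9), -507) = Rational(-169, 3) ≈ -56.333)
Function('p')(r, R) = Add(-12, R) (Function('p')(r, R) = Add(-6, Add(R, Mul(6, -1))) = Add(-6, Add(R, -6)) = Add(-6, Add(-6, R)) = Add(-12, R))
Mul(Add(48146, Add(Function('p')(34, 43), Mul(-102, -73))), Add(31235, h)) = Mul(Add(48146, Add(Add(-12, 43), Mul(-102, -73))), Add(31235, Rational(-169, 3))) = Mul(Add(48146, Add(31, 7446)), Rational(93536, 3)) = Mul(Add(48146, 7477), Rational(93536, 3)) = Mul(55623, Rational(93536, 3)) = 1734250976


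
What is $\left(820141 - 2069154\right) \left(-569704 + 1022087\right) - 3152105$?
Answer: $-565035400084$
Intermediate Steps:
$\left(820141 - 2069154\right) \left(-569704 + 1022087\right) - 3152105 = \left(-1249013\right) 452383 - 3152105 = -565032247979 - 3152105 = -565035400084$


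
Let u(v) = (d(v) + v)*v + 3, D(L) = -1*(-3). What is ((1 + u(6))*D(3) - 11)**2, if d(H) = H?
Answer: 47089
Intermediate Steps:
D(L) = 3
u(v) = 3 + 2*v**2 (u(v) = (v + v)*v + 3 = (2*v)*v + 3 = 2*v**2 + 3 = 3 + 2*v**2)
((1 + u(6))*D(3) - 11)**2 = ((1 + (3 + 2*6**2))*3 - 11)**2 = ((1 + (3 + 2*36))*3 - 11)**2 = ((1 + (3 + 72))*3 - 11)**2 = ((1 + 75)*3 - 11)**2 = (76*3 - 11)**2 = (228 - 11)**2 = 217**2 = 47089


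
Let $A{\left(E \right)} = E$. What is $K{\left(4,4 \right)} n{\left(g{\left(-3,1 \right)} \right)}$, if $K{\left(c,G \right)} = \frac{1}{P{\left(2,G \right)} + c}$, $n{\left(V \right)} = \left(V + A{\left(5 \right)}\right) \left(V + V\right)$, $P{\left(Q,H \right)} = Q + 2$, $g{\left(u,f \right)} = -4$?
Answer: $-1$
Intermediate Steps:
$P{\left(Q,H \right)} = 2 + Q$
$n{\left(V \right)} = 2 V \left(5 + V\right)$ ($n{\left(V \right)} = \left(V + 5\right) \left(V + V\right) = \left(5 + V\right) 2 V = 2 V \left(5 + V\right)$)
$K{\left(c,G \right)} = \frac{1}{4 + c}$ ($K{\left(c,G \right)} = \frac{1}{\left(2 + 2\right) + c} = \frac{1}{4 + c}$)
$K{\left(4,4 \right)} n{\left(g{\left(-3,1 \right)} \right)} = \frac{2 \left(-4\right) \left(5 - 4\right)}{4 + 4} = \frac{2 \left(-4\right) 1}{8} = \frac{1}{8} \left(-8\right) = -1$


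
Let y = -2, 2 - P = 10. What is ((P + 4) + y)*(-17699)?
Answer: 106194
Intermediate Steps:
P = -8 (P = 2 - 1*10 = 2 - 10 = -8)
((P + 4) + y)*(-17699) = ((-8 + 4) - 2)*(-17699) = (-4 - 2)*(-17699) = -6*(-17699) = 106194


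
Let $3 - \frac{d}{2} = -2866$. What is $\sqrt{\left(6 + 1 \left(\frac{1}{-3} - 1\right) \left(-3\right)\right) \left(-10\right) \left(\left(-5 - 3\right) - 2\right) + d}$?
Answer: $\sqrt{6738} \approx 82.085$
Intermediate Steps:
$d = 5738$ ($d = 6 - -5732 = 6 + 5732 = 5738$)
$\sqrt{\left(6 + 1 \left(\frac{1}{-3} - 1\right) \left(-3\right)\right) \left(-10\right) \left(\left(-5 - 3\right) - 2\right) + d} = \sqrt{\left(6 + 1 \left(\frac{1}{-3} - 1\right) \left(-3\right)\right) \left(-10\right) \left(\left(-5 - 3\right) - 2\right) + 5738} = \sqrt{\left(6 + 1 \left(- \frac{1}{3} - 1\right) \left(-3\right)\right) \left(-10\right) \left(-8 - 2\right) + 5738} = \sqrt{\left(6 + 1 \left(- \frac{4}{3}\right) \left(-3\right)\right) \left(-10\right) \left(-10\right) + 5738} = \sqrt{\left(6 - -4\right) \left(-10\right) \left(-10\right) + 5738} = \sqrt{\left(6 + 4\right) \left(-10\right) \left(-10\right) + 5738} = \sqrt{10 \left(-10\right) \left(-10\right) + 5738} = \sqrt{\left(-100\right) \left(-10\right) + 5738} = \sqrt{1000 + 5738} = \sqrt{6738}$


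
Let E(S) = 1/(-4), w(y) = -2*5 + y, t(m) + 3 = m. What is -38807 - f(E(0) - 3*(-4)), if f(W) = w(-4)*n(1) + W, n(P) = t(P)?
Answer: -155387/4 ≈ -38847.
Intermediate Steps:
t(m) = -3 + m
w(y) = -10 + y
E(S) = -¼
n(P) = -3 + P
f(W) = 28 + W (f(W) = (-10 - 4)*(-3 + 1) + W = -14*(-2) + W = 28 + W)
-38807 - f(E(0) - 3*(-4)) = -38807 - (28 + (-¼ - 3*(-4))) = -38807 - (28 + (-¼ + 12)) = -38807 - (28 + 47/4) = -38807 - 1*159/4 = -38807 - 159/4 = -155387/4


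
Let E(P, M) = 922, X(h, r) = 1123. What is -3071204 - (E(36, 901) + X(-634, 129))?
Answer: -3073249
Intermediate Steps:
-3071204 - (E(36, 901) + X(-634, 129)) = -3071204 - (922 + 1123) = -3071204 - 1*2045 = -3071204 - 2045 = -3073249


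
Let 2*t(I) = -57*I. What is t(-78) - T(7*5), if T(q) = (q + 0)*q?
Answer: 998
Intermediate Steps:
t(I) = -57*I/2 (t(I) = (-57*I)/2 = -57*I/2)
T(q) = q² (T(q) = q*q = q²)
t(-78) - T(7*5) = -57/2*(-78) - (7*5)² = 2223 - 1*35² = 2223 - 1*1225 = 2223 - 1225 = 998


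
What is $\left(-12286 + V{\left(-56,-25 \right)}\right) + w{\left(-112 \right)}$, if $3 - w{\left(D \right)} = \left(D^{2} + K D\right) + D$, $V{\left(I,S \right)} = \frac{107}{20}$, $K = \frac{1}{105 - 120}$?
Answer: $- \frac{1483027}{60} \approx -24717.0$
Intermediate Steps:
$K = - \frac{1}{15}$ ($K = \frac{1}{-15} = - \frac{1}{15} \approx -0.066667$)
$V{\left(I,S \right)} = \frac{107}{20}$ ($V{\left(I,S \right)} = 107 \cdot \frac{1}{20} = \frac{107}{20}$)
$w{\left(D \right)} = 3 - D^{2} - \frac{14 D}{15}$ ($w{\left(D \right)} = 3 - \left(\left(D^{2} - \frac{D}{15}\right) + D\right) = 3 - \left(D^{2} + \frac{14 D}{15}\right) = 3 - D^{2} - \frac{14 D}{15}$)
$\left(-12286 + V{\left(-56,-25 \right)}\right) + w{\left(-112 \right)} = \left(-12286 + \frac{107}{20}\right) - \frac{186547}{15} = - \frac{245613}{20} + \left(3 - 12544 + \frac{1568}{15}\right) = - \frac{245613}{20} - \frac{186547}{15} = - \frac{1483027}{60}$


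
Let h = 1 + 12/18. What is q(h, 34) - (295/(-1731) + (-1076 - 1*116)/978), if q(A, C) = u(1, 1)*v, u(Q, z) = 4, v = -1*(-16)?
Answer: 6149923/94051 ≈ 65.389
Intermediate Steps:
v = 16
h = 5/3 (h = 1 + 12*(1/18) = 1 + 2/3 = 5/3 ≈ 1.6667)
q(A, C) = 64 (q(A, C) = 4*16 = 64)
q(h, 34) - (295/(-1731) + (-1076 - 1*116)/978) = 64 - (295/(-1731) + (-1076 - 1*116)/978) = 64 - (295*(-1/1731) + (-1076 - 116)*(1/978)) = 64 - (-295/1731 - 1192*1/978) = 64 - (-295/1731 - 596/489) = 64 - 1*(-130659/94051) = 64 + 130659/94051 = 6149923/94051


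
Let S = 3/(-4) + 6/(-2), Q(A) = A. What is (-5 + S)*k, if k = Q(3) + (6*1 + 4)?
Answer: -455/4 ≈ -113.75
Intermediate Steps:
S = -15/4 (S = 3*(-¼) + 6*(-½) = -¾ - 3 = -15/4 ≈ -3.7500)
k = 13 (k = 3 + (6*1 + 4) = 3 + (6 + 4) = 3 + 10 = 13)
(-5 + S)*k = (-5 - 15/4)*13 = -35/4*13 = -455/4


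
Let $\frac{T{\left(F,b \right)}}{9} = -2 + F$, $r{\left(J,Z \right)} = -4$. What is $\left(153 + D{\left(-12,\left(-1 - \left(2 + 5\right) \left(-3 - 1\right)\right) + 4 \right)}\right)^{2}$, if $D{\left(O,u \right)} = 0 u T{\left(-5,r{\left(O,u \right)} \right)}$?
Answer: $23409$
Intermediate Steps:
$T{\left(F,b \right)} = -18 + 9 F$ ($T{\left(F,b \right)} = 9 \left(-2 + F\right) = -18 + 9 F$)
$D{\left(O,u \right)} = 0$ ($D{\left(O,u \right)} = 0 u \left(-18 + 9 \left(-5\right)\right) = 0 \left(-18 - 45\right) = 0 \left(-63\right) = 0$)
$\left(153 + D{\left(-12,\left(-1 - \left(2 + 5\right) \left(-3 - 1\right)\right) + 4 \right)}\right)^{2} = \left(153 + 0\right)^{2} = 153^{2} = 23409$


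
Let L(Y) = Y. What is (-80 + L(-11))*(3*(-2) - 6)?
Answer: 1092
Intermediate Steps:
(-80 + L(-11))*(3*(-2) - 6) = (-80 - 11)*(3*(-2) - 6) = -91*(-6 - 6) = -91*(-12) = 1092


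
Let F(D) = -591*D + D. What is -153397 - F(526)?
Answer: 156943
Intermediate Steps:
F(D) = -590*D
-153397 - F(526) = -153397 - (-590)*526 = -153397 - 1*(-310340) = -153397 + 310340 = 156943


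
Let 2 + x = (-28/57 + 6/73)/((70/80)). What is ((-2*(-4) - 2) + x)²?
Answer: 10586763664/848382129 ≈ 12.479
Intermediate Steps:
x = -71870/29127 (x = -2 + (-28/57 + 6/73)/((70/80)) = -2 + (-28*1/57 + 6*(1/73))/((70*(1/80))) = -2 + (-28/57 + 6/73)/(7/8) = -2 - 1702/4161*8/7 = -2 - 13616/29127 = -71870/29127 ≈ -2.4675)
((-2*(-4) - 2) + x)² = ((-2*(-4) - 2) - 71870/29127)² = ((8 - 2) - 71870/29127)² = (6 - 71870/29127)² = (102892/29127)² = 10586763664/848382129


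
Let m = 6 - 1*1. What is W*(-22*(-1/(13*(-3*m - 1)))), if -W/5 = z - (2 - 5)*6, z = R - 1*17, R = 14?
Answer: 825/104 ≈ 7.9327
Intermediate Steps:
m = 5 (m = 6 - 1 = 5)
z = -3 (z = 14 - 1*17 = 14 - 17 = -3)
W = -75 (W = -5*(-3 - (2 - 5)*6) = -5*(-3 - (-3)*6) = -5*(-3 - 1*(-18)) = -5*(-3 + 18) = -5*15 = -75)
W*(-22*(-1/(13*(-3*m - 1)))) = -(-1650)/((-3*5 - 1)*(-13)) = -(-1650)/((-15 - 1)*(-13)) = -(-1650)/((-16*(-13))) = -(-1650)/208 = -75*(-11/104) = 825/104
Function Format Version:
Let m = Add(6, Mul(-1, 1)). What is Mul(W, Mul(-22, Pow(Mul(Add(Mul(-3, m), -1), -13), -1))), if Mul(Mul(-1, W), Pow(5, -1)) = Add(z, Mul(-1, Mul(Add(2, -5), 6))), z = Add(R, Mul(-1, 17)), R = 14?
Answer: Rational(825, 104) ≈ 7.9327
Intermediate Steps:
m = 5 (m = Add(6, -1) = 5)
z = -3 (z = Add(14, Mul(-1, 17)) = Add(14, -17) = -3)
W = -75 (W = Mul(-5, Add(-3, Mul(-1, Mul(Add(2, -5), 6)))) = Mul(-5, Add(-3, Mul(-1, Mul(-3, 6)))) = Mul(-5, Add(-3, Mul(-1, -18))) = Mul(-5, Add(-3, 18)) = Mul(-5, 15) = -75)
Mul(W, Mul(-22, Pow(Mul(Add(Mul(-3, m), -1), -13), -1))) = Mul(-75, Mul(-22, Pow(Mul(Add(Mul(-3, 5), -1), -13), -1))) = Mul(-75, Mul(-22, Pow(Mul(Add(-15, -1), -13), -1))) = Mul(-75, Mul(-22, Pow(Mul(-16, -13), -1))) = Mul(-75, Mul(-22, Pow(208, -1))) = Mul(-75, Mul(-22, Rational(1, 208))) = Mul(-75, Rational(-11, 104)) = Rational(825, 104)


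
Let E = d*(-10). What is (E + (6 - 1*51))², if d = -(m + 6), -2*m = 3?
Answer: 0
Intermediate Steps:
m = -3/2 (m = -½*3 = -3/2 ≈ -1.5000)
d = -9/2 (d = -(-3/2 + 6) = -1*9/2 = -9/2 ≈ -4.5000)
E = 45 (E = -9/2*(-10) = 45)
(E + (6 - 1*51))² = (45 + (6 - 1*51))² = (45 + (6 - 51))² = (45 - 45)² = 0² = 0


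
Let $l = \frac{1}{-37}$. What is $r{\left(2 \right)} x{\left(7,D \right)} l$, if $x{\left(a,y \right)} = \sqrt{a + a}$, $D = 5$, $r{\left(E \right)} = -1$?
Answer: $\frac{\sqrt{14}}{37} \approx 0.10113$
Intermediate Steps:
$l = - \frac{1}{37} \approx -0.027027$
$x{\left(a,y \right)} = \sqrt{2} \sqrt{a}$ ($x{\left(a,y \right)} = \sqrt{2 a} = \sqrt{2} \sqrt{a}$)
$r{\left(2 \right)} x{\left(7,D \right)} l = - \sqrt{2} \sqrt{7} \left(- \frac{1}{37}\right) = - \sqrt{14} \left(- \frac{1}{37}\right) = \frac{\sqrt{14}}{37}$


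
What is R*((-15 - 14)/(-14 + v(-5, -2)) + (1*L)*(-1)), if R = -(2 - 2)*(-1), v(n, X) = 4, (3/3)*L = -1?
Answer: 0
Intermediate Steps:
L = -1
R = 0 (R = -0*(-1) = -1*0 = 0)
R*((-15 - 14)/(-14 + v(-5, -2)) + (1*L)*(-1)) = 0*((-15 - 14)/(-14 + 4) + (1*(-1))*(-1)) = 0*(-29/(-10) - 1*(-1)) = 0*(-29*(-1/10) + 1) = 0*(29/10 + 1) = 0*(39/10) = 0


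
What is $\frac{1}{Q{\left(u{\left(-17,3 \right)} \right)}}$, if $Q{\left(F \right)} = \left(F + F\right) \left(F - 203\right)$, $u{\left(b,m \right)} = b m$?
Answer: $\frac{1}{25908} \approx 3.8598 \cdot 10^{-5}$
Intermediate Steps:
$Q{\left(F \right)} = 2 F \left(-203 + F\right)$
$\frac{1}{Q{\left(u{\left(-17,3 \right)} \right)}} = \frac{1}{2 \left(\left(-17\right) 3\right) \left(-203 - 51\right)} = \frac{1}{2 \left(-51\right) \left(-203 - 51\right)} = \frac{1}{2 \left(-51\right) \left(-254\right)} = \frac{1}{25908}$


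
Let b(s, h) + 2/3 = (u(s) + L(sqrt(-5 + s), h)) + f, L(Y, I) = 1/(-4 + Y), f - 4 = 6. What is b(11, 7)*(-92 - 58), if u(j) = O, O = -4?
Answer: -740 + 15*sqrt(6) ≈ -703.26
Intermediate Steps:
f = 10 (f = 4 + 6 = 10)
u(j) = -4
b(s, h) = 16/3 + 1/(-4 + sqrt(-5 + s)) (b(s, h) = -2/3 + ((-4 + 1/(-4 + sqrt(-5 + s))) + 10) = -2/3 + (6 + 1/(-4 + sqrt(-5 + s))) = 16/3 + 1/(-4 + sqrt(-5 + s)))
b(11, 7)*(-92 - 58) = ((-61 + 16*sqrt(-5 + 11))/(3*(-4 + sqrt(-5 + 11))))*(-92 - 58) = ((-61 + 16*sqrt(6))/(3*(-4 + sqrt(6))))*(-150) = -50*(-61 + 16*sqrt(6))/(-4 + sqrt(6))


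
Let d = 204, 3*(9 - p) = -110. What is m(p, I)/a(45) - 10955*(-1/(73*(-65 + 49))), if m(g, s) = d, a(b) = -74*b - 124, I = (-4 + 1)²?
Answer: -19038421/2017136 ≈ -9.4383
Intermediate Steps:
p = 137/3 (p = 9 - ⅓*(-110) = 9 + 110/3 = 137/3 ≈ 45.667)
I = 9 (I = (-3)² = 9)
a(b) = -124 - 74*b
m(g, s) = 204
m(p, I)/a(45) - 10955*(-1/(73*(-65 + 49))) = 204/(-124 - 74*45) - 10955*(-1/(73*(-65 + 49))) = 204/(-124 - 3330) - 10955/((-16*(-73))) = 204/(-3454) - 10955/1168 = 204*(-1/3454) - 10955*1/1168 = -102/1727 - 10955/1168 = -19038421/2017136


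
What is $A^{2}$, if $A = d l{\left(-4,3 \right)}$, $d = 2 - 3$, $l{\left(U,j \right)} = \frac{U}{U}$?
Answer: $1$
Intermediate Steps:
$l{\left(U,j \right)} = 1$
$d = -1$ ($d = 2 - 3 = -1$)
$A = -1$ ($A = \left(-1\right) 1 = -1$)
$A^{2} = \left(-1\right)^{2} = 1$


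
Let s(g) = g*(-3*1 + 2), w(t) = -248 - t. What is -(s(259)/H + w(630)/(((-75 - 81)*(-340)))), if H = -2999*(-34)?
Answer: 1518581/79533480 ≈ 0.019094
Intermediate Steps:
s(g) = -g (s(g) = g*(-3 + 2) = g*(-1) = -g)
H = 101966
-(s(259)/H + w(630)/(((-75 - 81)*(-340)))) = -(-1*259/101966 + (-248 - 1*630)/(((-75 - 81)*(-340)))) = -(-259*1/101966 + (-248 - 630)/((-156*(-340)))) = -(-259/101966 - 878/53040) = -(-259/101966 - 878*1/53040) = -(-259/101966 - 439/26520) = -1*(-1518581/79533480) = 1518581/79533480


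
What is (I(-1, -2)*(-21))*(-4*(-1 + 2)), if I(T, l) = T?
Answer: -84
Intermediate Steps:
(I(-1, -2)*(-21))*(-4*(-1 + 2)) = (-1*(-21))*(-4*(-1 + 2)) = 21*(-4*1) = 21*(-4) = -84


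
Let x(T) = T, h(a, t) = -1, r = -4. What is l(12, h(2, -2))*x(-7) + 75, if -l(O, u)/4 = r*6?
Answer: -597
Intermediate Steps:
l(O, u) = 96 (l(O, u) = -(-16)*6 = -4*(-24) = 96)
l(12, h(2, -2))*x(-7) + 75 = 96*(-7) + 75 = -672 + 75 = -597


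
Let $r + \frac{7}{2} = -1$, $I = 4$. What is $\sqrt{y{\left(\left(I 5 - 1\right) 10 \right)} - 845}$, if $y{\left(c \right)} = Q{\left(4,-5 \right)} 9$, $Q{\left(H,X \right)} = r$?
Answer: $\frac{i \sqrt{3542}}{2} \approx 29.757 i$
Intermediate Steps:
$r = - \frac{9}{2}$ ($r = - \frac{7}{2} - 1 = - \frac{9}{2} \approx -4.5$)
$Q{\left(H,X \right)} = - \frac{9}{2}$
$y{\left(c \right)} = - \frac{81}{2}$ ($y{\left(c \right)} = \left(- \frac{9}{2}\right) 9 = - \frac{81}{2}$)
$\sqrt{y{\left(\left(I 5 - 1\right) 10 \right)} - 845} = \sqrt{- \frac{81}{2} - 845} = \sqrt{- \frac{1771}{2}} = \frac{i \sqrt{3542}}{2}$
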